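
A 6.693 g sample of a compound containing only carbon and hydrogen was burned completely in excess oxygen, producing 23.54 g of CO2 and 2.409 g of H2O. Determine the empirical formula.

mol C = 23.54 / 44.01 = 0.5349; mass C = 0.5349 × 12.01 = 6.424 g
mol H = 2 × (2.409 / 18.02) = 0.2674; mass H = 0.2674 × 1.008 = 0.2695 g
Divide by the smallest (0.2674 mol H): C 2.001, H 1.000
Ratio ≈ 2:1, so the empirical formula is C2H

C2H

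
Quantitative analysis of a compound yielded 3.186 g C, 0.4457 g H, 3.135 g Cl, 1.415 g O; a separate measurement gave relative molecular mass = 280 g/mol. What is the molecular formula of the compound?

C9H15Cl3O3

n(C) = 3.186/12.01 = 0.2653, n(H) = 0.4457/1.008 = 0.4422, n(Cl) = 3.135/35.45 = 0.08843, n(O) = 1.415/16.00 = 0.08844
Ratios (÷ 0.08843): C 3.000, H 5.000, Cl 1.000, O 1.000
→ C3H5ClO
Empirical-formula mass = 92.52 g/mol
n = 280 / 92.52 = 3.03 ≈ 3
Molecular formula = (C3H5ClO)×3 = C9H15Cl3O3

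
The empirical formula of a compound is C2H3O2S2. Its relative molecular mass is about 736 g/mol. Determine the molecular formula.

C12H18O12S12

Empirical-formula mass = 123.18 g/mol
n = 736 / 123.18 = 5.97 ≈ 6
Molecular formula = (C2H3O2S2)6 = C12H18O12S12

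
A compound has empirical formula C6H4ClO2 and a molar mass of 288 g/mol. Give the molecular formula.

Empirical-formula mass = 143.54 g/mol
n = 288 / 143.54 = 2.01 ≈ 2
Molecular formula = (C6H4ClO2)2 = C12H8Cl2O4

C12H8Cl2O4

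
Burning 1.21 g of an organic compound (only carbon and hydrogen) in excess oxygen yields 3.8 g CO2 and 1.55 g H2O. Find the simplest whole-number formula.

CH2

mol C = 3.8 / 44.01 = 0.08634; mass C = 0.08634 × 12.01 = 1.037 g
mol H = 2 × (1.55 / 18.02) = 0.1720; mass H = 0.1720 × 1.008 = 0.1734 g
Divide by the smallest (0.08634 mol C): C 1.000, H 1.992
≈ 1:2 → CH2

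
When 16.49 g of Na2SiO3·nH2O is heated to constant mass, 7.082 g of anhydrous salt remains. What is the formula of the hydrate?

Mass of water lost = 16.49 − 7.082 = 9.408 g → 9.408 / 18.02 = 0.5221 mol H2O
Molar mass of Na2SiO3 = 122.07 g/mol → mol Na2SiO3 = 7.082 / 122.07 = 0.05802
n = 0.5221 / 0.05802 = 9.00 ≈ 9 → Na2SiO3·9H2O

Na2SiO3·9H2O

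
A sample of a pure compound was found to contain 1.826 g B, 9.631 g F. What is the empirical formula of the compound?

n(B) = 1.826/10.81 = 0.1689, n(F) = 9.631/19.00 = 0.5069
Smallest is B at 0.1689 mol; normalising gives B 1.000, F 3.001
≈ 1:3 → BF3

BF3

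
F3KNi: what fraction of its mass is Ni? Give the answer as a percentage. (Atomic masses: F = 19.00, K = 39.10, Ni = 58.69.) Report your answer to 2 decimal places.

Molar mass = 3(19.00) + 1(39.10) + 1(58.69) = 154.790 g/mol
Mass of Ni per mole = 1 × 58.69 = 58.690 g
% Ni = 58.690 / 154.790 × 100 = 37.92%

37.92%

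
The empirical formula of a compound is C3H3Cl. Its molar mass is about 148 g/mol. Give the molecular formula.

C6H6Cl2

Empirical-formula mass = 74.50 g/mol
n = 148 / 74.50 = 1.99 ≈ 2
Molecular formula = (C3H3Cl)2 = C6H6Cl2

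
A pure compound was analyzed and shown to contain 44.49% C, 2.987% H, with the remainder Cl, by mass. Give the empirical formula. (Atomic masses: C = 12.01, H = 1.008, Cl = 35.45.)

C5H4Cl2

Assume 100 g: 44.49 g C, 2.987 g H, 52.523 g Cl.
n(C) = 44.49/12.01 = 3.704, n(H) = 2.987/1.008 = 2.963, n(Cl) = 52.523/35.45 = 1.482
Smallest is Cl at 1.482 mol; normalising gives C 2.500, H 2.000, Cl 1.000
Multiply by 2: C 5.00, H 4.00, Cl 2.00 → C5H4Cl2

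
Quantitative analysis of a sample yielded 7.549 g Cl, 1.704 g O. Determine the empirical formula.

Moles — Cl: 7.549 / 35.45 = 0.2129 mol; O: 1.704 / 16.00 = 0.1065 mol
Ratios (÷ 0.1065): Cl 2.000, O 1.000
→ Cl2O

Cl2O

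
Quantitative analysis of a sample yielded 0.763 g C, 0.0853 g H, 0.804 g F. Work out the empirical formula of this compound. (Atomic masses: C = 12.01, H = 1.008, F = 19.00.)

C3H4F2

n(C) = 0.763/12.01 = 0.06353, n(H) = 0.0853/1.008 = 0.08462, n(F) = 0.804/19.00 = 0.04232
Divide by the smallest (0.04232 mol F): C 1.501, H 2.000, F 1.000
Multiply by 2: C 3.00, H 4.00, F 2.00 → C3H4F2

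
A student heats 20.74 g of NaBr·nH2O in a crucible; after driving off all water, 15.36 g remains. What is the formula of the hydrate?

NaBr·2H2O

Mass of water lost = 20.74 − 15.36 = 5.38 g → 5.38 / 18.02 = 0.2986 mol H2O
Molar mass of NaBr = 102.89 g/mol → mol NaBr = 15.36 / 102.89 = 0.1493
n = 0.2986 / 0.1493 = 2.00 ≈ 2 → NaBr·2H2O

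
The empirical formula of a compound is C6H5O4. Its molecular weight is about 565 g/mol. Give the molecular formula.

C24H20O16

Empirical-formula mass = 141.10 g/mol
n = 565 / 141.10 = 4.00 ≈ 4
Molecular formula = (C6H5O4)4 = C24H20O16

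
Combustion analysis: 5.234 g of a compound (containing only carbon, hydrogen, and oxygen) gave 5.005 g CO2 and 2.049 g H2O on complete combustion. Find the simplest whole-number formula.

CH2O2

mol C = 5.005 / 44.01 = 0.1137; mass C = 0.1137 × 12.01 = 1.366 g
mol H = 2 × (2.049 / 18.02) = 0.2274; mass H = 0.2274 × 1.008 = 0.2292 g
mass O = 5.234 − (1.595) = 3.639 g → mol O = 0.2274
Smallest is C at 0.1137 mol; normalising gives C 1.000, H 2.000, O 2.000
→ CH2O2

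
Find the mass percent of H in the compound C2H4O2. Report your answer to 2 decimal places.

6.71%

Molar mass = 2(12.01) + 4(1.008) + 2(16.00) = 60.052 g/mol
Mass of H per mole = 4 × 1.008 = 4.032 g
% H = 4.032 / 60.052 × 100 = 6.71%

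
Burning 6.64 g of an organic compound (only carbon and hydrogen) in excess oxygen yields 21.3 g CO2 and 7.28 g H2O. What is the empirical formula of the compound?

C3H5

mol C = 21.3 / 44.01 = 0.4840; mass C = 0.4840 × 12.01 = 5.813 g
mol H = 2 × (7.28 / 18.02) = 0.8080; mass H = 0.8080 × 1.008 = 0.8145 g
Ratios (÷ 0.484): C 1.000, H 1.669
×3: C 3.00, H 5.01 → C3H5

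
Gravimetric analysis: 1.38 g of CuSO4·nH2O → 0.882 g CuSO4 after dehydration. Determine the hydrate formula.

Mass of water lost = 1.38 − 0.882 = 0.498 g → 0.498 / 18.02 = 0.02764 mol H2O
Molar mass of CuSO4 = 159.62 g/mol → mol CuSO4 = 0.882 / 159.62 = 0.005526
n = 0.02764 / 0.005526 = 5.00 ≈ 5 → CuSO4·5H2O

CuSO4·5H2O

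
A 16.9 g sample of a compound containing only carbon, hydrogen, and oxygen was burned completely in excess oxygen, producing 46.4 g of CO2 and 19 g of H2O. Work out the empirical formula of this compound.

C8H16O

mol C = 46.4 / 44.01 = 1.054; mass C = 1.054 × 12.01 = 12.66 g
mol H = 2 × (19 / 18.02) = 2.109; mass H = 2.109 × 1.008 = 2.126 g
mass O = 16.9 − (14.79) = 2.112 g → mol O = 0.1320
Ratios (÷ 0.132): C 7.987, H 15.974, O 1.000
Ratio ≈ 8:16:1, so the empirical formula is C8H16O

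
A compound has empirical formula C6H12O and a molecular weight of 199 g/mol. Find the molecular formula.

C12H24O2

Empirical-formula mass = 100.16 g/mol
n = 199 / 100.16 = 1.99 ≈ 2
Molecular formula = (C6H12O)2 = C12H24O2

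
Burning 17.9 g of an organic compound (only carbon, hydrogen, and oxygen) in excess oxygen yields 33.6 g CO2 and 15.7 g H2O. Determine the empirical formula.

C7H16O4

mol C = 33.6 / 44.01 = 0.7635; mass C = 0.7635 × 12.01 = 9.169 g
mol H = 2 × (15.7 / 18.02) = 1.743; mass H = 1.743 × 1.008 = 1.756 g
mass O = 17.9 − (10.93) = 6.974 g → mol O = 0.4359
Ratios (÷ 0.4359): C 1.751, H 3.998, O 1.000
Scaling by 4: C 7.01, H 15.99, O 4.00 → C7H16O4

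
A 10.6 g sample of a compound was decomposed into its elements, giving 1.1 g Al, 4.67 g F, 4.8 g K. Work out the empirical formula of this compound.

Al: 1.1 g ÷ 26.98 g/mol = 0.04077 mol
F: 4.67 g ÷ 19.00 g/mol = 0.2458 mol
K: 4.8 g ÷ 39.10 g/mol = 0.1228 mol
Ratios (÷ 0.04077): Al 1.000, F 6.029, K 3.011
≈ 1:6:3 → AlF6K3

AlF6K3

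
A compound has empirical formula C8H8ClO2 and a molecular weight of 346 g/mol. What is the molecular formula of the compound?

Empirical-formula mass = 171.59 g/mol
n = 346 / 171.59 = 2.02 ≈ 2
Molecular formula = (C8H8ClO2)2 = C16H16Cl2O4

C16H16Cl2O4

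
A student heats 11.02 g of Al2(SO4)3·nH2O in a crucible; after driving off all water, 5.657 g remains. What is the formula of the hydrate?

Mass of water lost = 11.02 − 5.657 = 5.363 g → 5.363 / 18.02 = 0.2976 mol H2O
Molar mass of Al2(SO4)3 = 342.17 g/mol → mol Al2(SO4)3 = 5.657 / 342.17 = 0.01653
n = 0.2976 / 0.01653 = 18.00 ≈ 18 → Al2(SO4)3·18H2O

Al2(SO4)3·18H2O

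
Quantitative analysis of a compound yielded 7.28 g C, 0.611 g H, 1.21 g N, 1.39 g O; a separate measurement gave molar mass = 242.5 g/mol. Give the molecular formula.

C14H14N2O2

C: 7.28 g ÷ 12.01 g/mol = 0.6062 mol
H: 0.611 g ÷ 1.008 g/mol = 0.6062 mol
N: 1.21 g ÷ 14.01 g/mol = 0.08637 mol
O: 1.39 g ÷ 16.00 g/mol = 0.08687 mol
Ratios (÷ 0.08637): C 7.018, H 7.018, N 1.000, O 1.006
Ratio ≈ 7:7:1:1, so the empirical formula is C7H7NO
Empirical-formula mass = 121.14 g/mol
n = 242.5 / 121.14 = 2.00 ≈ 2
Molecular formula = (C7H7NO)×2 = C14H14N2O2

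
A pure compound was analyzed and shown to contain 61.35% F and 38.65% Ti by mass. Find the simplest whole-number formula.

F4Ti

Assume 100 g: 61.35 g F, 38.65 g Ti.
n(F) = 61.35/19.00 = 3.229, n(Ti) = 38.65/47.87 = 0.8074
Divide by the smallest (0.8074 mol Ti): F 3.999, Ti 1.000
Ratio ≈ 4:1, so the empirical formula is F4Ti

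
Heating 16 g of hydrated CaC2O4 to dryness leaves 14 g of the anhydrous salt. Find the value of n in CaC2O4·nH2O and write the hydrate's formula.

CaC2O4·H2O

Mass of water lost = 16 − 14 = 2 g → 2 / 18.02 = 0.111 mol H2O
Molar mass of CaC2O4 = 128.10 g/mol → mol CaC2O4 = 14 / 128.10 = 0.1093
n = 0.111 / 0.1093 = 1.02 ≈ 1 → CaC2O4·H2O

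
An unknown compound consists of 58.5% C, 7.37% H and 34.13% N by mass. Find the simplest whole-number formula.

Assume 100 g: 58.5 g C, 7.37 g H, 34.13 g N.
n(C) = 58.5/12.01 = 4.871, n(H) = 7.37/1.008 = 7.312, n(N) = 34.13/14.01 = 2.436
Ratios (÷ 2.436): C 1.999, H 3.001, N 1.000
≈ 2:3:1 → C2H3N

C2H3N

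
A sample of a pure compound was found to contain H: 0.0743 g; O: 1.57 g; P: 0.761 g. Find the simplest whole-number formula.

n(H) = 0.0743/1.008 = 0.07371, n(O) = 1.57/16.00 = 0.09813, n(P) = 0.761/30.97 = 0.02457
Divide by the smallest (0.02457 mol P): H 3.000, O 3.993, P 1.000
Ratio ≈ 3:4:1, so the empirical formula is H3O4P

H3O4P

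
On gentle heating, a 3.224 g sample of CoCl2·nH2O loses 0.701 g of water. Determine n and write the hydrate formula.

Mass of anhydrous CoCl2 = 3.224 − 0.701 = 2.523 g
mol H2O = 0.701 / 18.02 = 0.0389
Molar mass of CoCl2 = 129.83 g/mol → mol CoCl2 = 2.523 / 129.83 = 0.01943
n = 0.0389 / 0.01943 = 2.00 ≈ 2 → CoCl2·2H2O

CoCl2·2H2O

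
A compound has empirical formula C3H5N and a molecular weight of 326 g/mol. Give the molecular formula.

Empirical-formula mass = 55.08 g/mol
n = 326 / 55.08 = 5.92 ≈ 6
Molecular formula = (C3H5N)6 = C18H30N6

C18H30N6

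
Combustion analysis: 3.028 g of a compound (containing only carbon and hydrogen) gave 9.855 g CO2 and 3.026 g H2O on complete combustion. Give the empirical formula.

C2H3

mol C = 9.855 / 44.01 = 0.2239; mass C = 0.2239 × 12.01 = 2.689 g
mol H = 2 × (3.026 / 18.02) = 0.3358; mass H = 0.3358 × 1.008 = 0.3385 g
Ratios (÷ 0.2239): C 1.000, H 1.500
Multiply by 2: C 2.00, H 3.00 → C2H3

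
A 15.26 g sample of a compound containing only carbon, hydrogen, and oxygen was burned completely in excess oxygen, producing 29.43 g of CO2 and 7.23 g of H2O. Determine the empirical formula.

mol C = 29.43 / 44.01 = 0.6687; mass C = 0.6687 × 12.01 = 8.031 g
mol H = 2 × (7.23 / 18.02) = 0.8024; mass H = 0.8024 × 1.008 = 0.8089 g
mass O = 15.26 − (8.840) = 6.420 g → mol O = 0.4012
Smallest is O at 0.4012 mol; normalising gives C 1.667, H 2.000, O 1.000
×3: C 5.00, H 6.00, O 3.00 → C5H6O3

C5H6O3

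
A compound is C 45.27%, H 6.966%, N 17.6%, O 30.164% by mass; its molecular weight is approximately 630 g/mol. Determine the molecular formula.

C24H44N8O12

Assume 100 g: 45.27 g C, 6.966 g H, 17.6 g N, 30.164 g O.
n(C) = 45.27/12.01 = 3.769, n(H) = 6.966/1.008 = 6.911, n(N) = 17.6/14.01 = 1.256, n(O) = 30.164/16.00 = 1.885
Ratios (÷ 1.256): C 3.000, H 5.501, N 1.000, O 1.501
×2: C 6.00, H 11.00, N 2.00, O 3.00 → C6H11N2O3
Empirical-formula mass = 159.17 g/mol
n = 630 / 159.17 = 3.96 ≈ 4
Molecular formula = (C6H11N2O3)×4 = C24H44N8O12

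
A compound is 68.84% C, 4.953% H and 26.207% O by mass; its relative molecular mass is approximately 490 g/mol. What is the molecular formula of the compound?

Assume 100 g: 68.84 g C, 4.953 g H, 26.207 g O.
C: 68.84 g ÷ 12.01 g/mol = 5.732 mol
H: 4.953 g ÷ 1.008 g/mol = 4.914 mol
O: 26.207 g ÷ 16.00 g/mol = 1.638 mol
Smallest is O at 1.638 mol; normalising gives C 3.499, H 3.000, O 1.000
×2: C 7.00, H 6.00, O 2.00 → C7H6O2
Empirical-formula mass = 122.12 g/mol
n = 490 / 122.12 = 4.01 ≈ 4
Molecular formula = (C7H6O2)×4 = C28H24O8

C28H24O8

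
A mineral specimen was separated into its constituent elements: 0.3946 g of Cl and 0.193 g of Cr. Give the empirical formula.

Cl3Cr

Cl: 0.3946 g ÷ 35.45 g/mol = 0.01113 mol
Cr: 0.193 g ÷ 52.00 g/mol = 0.003712 mol
Ratios (÷ 0.003712): Cl 2.999, Cr 1.000
≈ 3:1 → Cl3Cr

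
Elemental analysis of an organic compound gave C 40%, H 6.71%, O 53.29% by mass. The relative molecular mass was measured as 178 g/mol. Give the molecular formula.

Assume 100 g: 40 g C, 6.71 g H, 53.29 g O.
Moles — C: 40 / 12.01 = 3.331 mol; H: 6.71 / 1.008 = 6.657 mol; O: 53.29 / 16.00 = 3.331 mol
Ratios (÷ 3.331): C 1.000, H 1.999, O 1.000
≈ 1:2:1 → CH2O
Empirical-formula mass = 30.03 g/mol
n = 178 / 30.03 = 5.93 ≈ 6
Molecular formula = (CH2O)×6 = C6H12O6

C6H12O6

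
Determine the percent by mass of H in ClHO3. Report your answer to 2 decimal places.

Molar mass = 1(35.45) + 1(1.008) + 3(16.00) = 84.458 g/mol
Mass of H per mole = 1 × 1.008 = 1.008 g
% H = 1.008 / 84.458 × 100 = 1.19%

1.19%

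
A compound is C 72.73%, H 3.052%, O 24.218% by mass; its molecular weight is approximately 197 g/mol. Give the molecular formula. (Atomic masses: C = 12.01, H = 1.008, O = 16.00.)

C12H6O3

Assume 100 g: 72.73 g C, 3.052 g H, 24.218 g O.
Moles — C: 72.73 / 12.01 = 6.056 mol; H: 3.052 / 1.008 = 3.028 mol; O: 24.218 / 16.00 = 1.514 mol
Divide by the smallest (1.514 mol O): C 4.001, H 2.000, O 1.000
→ C4H2O
Empirical-formula mass = 66.06 g/mol
n = 197 / 66.06 = 2.98 ≈ 3
Molecular formula = (C4H2O)×3 = C12H6O3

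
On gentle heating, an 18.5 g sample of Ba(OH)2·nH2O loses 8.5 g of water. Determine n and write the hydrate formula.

Mass of anhydrous Ba(OH)2 = 18.5 − 8.5 = 10 g
mol H2O = 8.5 / 18.02 = 0.4717
Molar mass of Ba(OH)2 = 171.35 g/mol → mol Ba(OH)2 = 10 / 171.35 = 0.05836
n = 0.4717 / 0.05836 = 8.08 ≈ 8 → Ba(OH)2·8H2O

Ba(OH)2·8H2O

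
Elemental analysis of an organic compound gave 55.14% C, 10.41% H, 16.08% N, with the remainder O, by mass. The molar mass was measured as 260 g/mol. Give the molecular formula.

C12H27N3O3

Assume 100 g: 55.14 g C, 10.41 g H, 16.08 g N, 18.37 g O.
n(C) = 55.14/12.01 = 4.591, n(H) = 10.41/1.008 = 10.33, n(N) = 16.08/14.01 = 1.148, n(O) = 18.37/16.00 = 1.148
Ratios (÷ 1.148): C 4.000, H 8.998, N 1.000, O 1.000
→ C4H9NO
Empirical-formula mass = 87.12 g/mol
n = 260 / 87.12 = 2.98 ≈ 3
Molecular formula = (C4H9NO)×3 = C12H27N3O3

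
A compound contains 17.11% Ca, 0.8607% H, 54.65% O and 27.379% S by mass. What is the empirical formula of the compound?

CaH2O8S2

Assume 100 g: 17.11 g Ca, 0.8607 g H, 54.65 g O, 27.379 g S.
Ca: 17.11 g ÷ 40.08 g/mol = 0.4269 mol
H: 0.8607 g ÷ 1.008 g/mol = 0.8539 mol
O: 54.65 g ÷ 16.00 g/mol = 3.416 mol
S: 27.379 g ÷ 32.07 g/mol = 0.8537 mol
Divide by the smallest (0.4269 mol Ca): Ca 1.000, H 2.000, O 8.001, S 2.000
Ratio ≈ 1:2:8:2, so the empirical formula is CaH2O8S2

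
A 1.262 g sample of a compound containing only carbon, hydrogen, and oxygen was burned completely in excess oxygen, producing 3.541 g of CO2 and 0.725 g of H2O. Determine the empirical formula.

mol C = 3.541 / 44.01 = 0.08046; mass C = 0.08046 × 12.01 = 0.9663 g
mol H = 2 × (0.725 / 18.02) = 0.08047; mass H = 0.08047 × 1.008 = 0.08111 g
mass O = 1.262 − (1.047) = 0.2146 g → mol O = 0.01341
Divide by the smallest (0.01341 mol O): C 5.999, H 6.000, O 1.000
Ratio ≈ 6:6:1, so the empirical formula is C6H6O

C6H6O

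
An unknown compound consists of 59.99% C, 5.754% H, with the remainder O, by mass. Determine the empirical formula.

Assume 100 g: 59.99 g C, 5.754 g H, 34.256 g O.
n(C) = 59.99/12.01 = 4.995, n(H) = 5.754/1.008 = 5.708, n(O) = 34.256/16.00 = 2.141
Divide by the smallest (2.141 mol O): C 2.333, H 2.666, O 1.000
Multiply by 3: C 7.00, H 8.00, O 3.00 → C7H8O3

C7H8O3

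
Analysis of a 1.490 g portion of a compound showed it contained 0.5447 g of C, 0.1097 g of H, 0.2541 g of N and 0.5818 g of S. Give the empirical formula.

n(C) = 0.5447/12.01 = 0.04535, n(H) = 0.1097/1.008 = 0.1088, n(N) = 0.2541/14.01 = 0.01814, n(S) = 0.5818/32.07 = 0.01814
Smallest is N at 0.01814 mol; normalising gives C 2.501, H 6.000, N 1.000, S 1.000
Scaling by 2: C 5.00, H 12.00, N 2.00, S 2.00 → C5H12N2S2

C5H12N2S2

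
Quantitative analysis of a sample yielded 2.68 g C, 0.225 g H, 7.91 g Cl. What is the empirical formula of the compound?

CHCl

n(C) = 2.68/12.01 = 0.2231, n(H) = 0.225/1.008 = 0.2232, n(Cl) = 7.91/35.45 = 0.2231
Divide by the smallest (0.2231 mol Cl): C 1.000, H 1.000, Cl 1.000
≈ 1:1:1 → CHCl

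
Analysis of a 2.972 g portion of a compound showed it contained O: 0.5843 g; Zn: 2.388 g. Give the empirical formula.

n(O) = 0.5843/16.00 = 0.03652, n(Zn) = 2.388/65.38 = 0.03652
Ratios (÷ 0.03652): O 1.000, Zn 1.000
≈ 1:1 → OZn

OZn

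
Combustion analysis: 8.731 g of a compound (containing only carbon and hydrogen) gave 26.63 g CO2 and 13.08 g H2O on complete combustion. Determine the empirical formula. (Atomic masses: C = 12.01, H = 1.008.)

C5H12

mol C = 26.63 / 44.01 = 0.6051; mass C = 0.6051 × 12.01 = 7.267 g
mol H = 2 × (13.08 / 18.02) = 1.452; mass H = 1.452 × 1.008 = 1.463 g
Divide by the smallest (0.6051 mol C): C 1.000, H 2.399
×5: C 5.00, H 12.00 → C5H12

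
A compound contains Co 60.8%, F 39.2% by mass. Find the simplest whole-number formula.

CoF2

Assume 100 g: 60.8 g Co, 39.2 g F.
n(Co) = 60.8/58.93 = 1.032, n(F) = 39.2/19.00 = 2.063
Ratios (÷ 1.032): Co 1.000, F 2.000
Ratio ≈ 1:2, so the empirical formula is CoF2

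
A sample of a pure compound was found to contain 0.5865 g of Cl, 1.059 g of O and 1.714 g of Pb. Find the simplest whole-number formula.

Cl2O8Pb

n(Cl) = 0.5865/35.45 = 0.01654, n(O) = 1.059/16.00 = 0.06619, n(Pb) = 1.714/207.2 = 0.008272
Smallest is Pb at 0.008272 mol; normalising gives Cl 2.000, O 8.001, Pb 1.000
→ Cl2O8Pb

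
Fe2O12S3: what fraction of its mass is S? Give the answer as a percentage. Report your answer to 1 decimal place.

Molar mass = 2(55.85) + 12(16.00) + 3(32.07) = 399.910 g/mol
Mass of S per mole = 3 × 32.07 = 96.210 g
% S = 96.210 / 399.910 × 100 = 24.1%

24.1%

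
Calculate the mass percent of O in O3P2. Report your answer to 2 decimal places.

43.66%

Molar mass = 3(16.00) + 2(30.97) = 109.940 g/mol
Mass of O per mole = 3 × 16.00 = 48.000 g
% O = 48.000 / 109.940 × 100 = 43.66%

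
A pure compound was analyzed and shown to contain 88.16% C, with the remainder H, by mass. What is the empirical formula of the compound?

Assume 100 g: 88.16 g C, 11.84 g H.
Moles — C: 88.16 / 12.01 = 7.341 mol; H: 11.84 / 1.008 = 11.75 mol
Ratios (÷ 7.341): C 1.000, H 1.600
×5: C 5.00, H 8.00 → C5H8

C5H8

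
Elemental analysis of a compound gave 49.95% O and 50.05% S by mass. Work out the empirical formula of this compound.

O2S

Assume 100 g: 49.95 g O, 50.05 g S.
n(O) = 49.95/16.00 = 3.122, n(S) = 50.05/32.07 = 1.561
Ratios (÷ 1.561): O 2.000, S 1.000
≈ 2:1 → O2S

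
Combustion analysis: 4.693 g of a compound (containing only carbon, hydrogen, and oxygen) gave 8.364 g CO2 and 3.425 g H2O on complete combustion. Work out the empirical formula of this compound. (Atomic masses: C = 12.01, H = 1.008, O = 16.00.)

C3H6O2

mol C = 8.364 / 44.01 = 0.1900; mass C = 0.1900 × 12.01 = 2.282 g
mol H = 2 × (3.425 / 18.02) = 0.3801; mass H = 0.3801 × 1.008 = 0.3832 g
mass O = 4.693 − (2.666) = 2.027 g → mol O = 0.1267
Smallest is O at 0.1267 mol; normalising gives C 1.500, H 3.000, O 1.000
×2: C 3.00, H 6.00, O 2.00 → C3H6O2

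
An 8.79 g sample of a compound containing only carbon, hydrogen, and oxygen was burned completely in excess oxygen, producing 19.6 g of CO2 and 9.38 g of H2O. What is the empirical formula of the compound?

mol C = 19.6 / 44.01 = 0.4454; mass C = 0.4454 × 12.01 = 5.349 g
mol H = 2 × (9.38 / 18.02) = 1.041; mass H = 1.041 × 1.008 = 1.049 g
mass O = 8.79 − (6.398) = 2.392 g → mol O = 0.1495
Smallest is O at 0.1495 mol; normalising gives C 2.979, H 6.964, O 1.000
≈ 3:7:1 → C3H7O

C3H7O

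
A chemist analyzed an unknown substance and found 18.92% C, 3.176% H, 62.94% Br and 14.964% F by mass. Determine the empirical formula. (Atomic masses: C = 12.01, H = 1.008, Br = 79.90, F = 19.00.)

C2H4BrF

Assume 100 g: 18.92 g C, 3.176 g H, 62.94 g Br, 14.964 g F.
Moles — C: 18.92 / 12.01 = 1.575 mol; H: 3.176 / 1.008 = 3.151 mol; Br: 62.94 / 79.90 = 0.7877 mol; F: 14.964 / 19.00 = 0.7876 mol
Smallest is F at 0.7876 mol; normalising gives C 2.000, H 4.001, Br 1.000, F 1.000
≈ 2:4:1:1 → C2H4BrF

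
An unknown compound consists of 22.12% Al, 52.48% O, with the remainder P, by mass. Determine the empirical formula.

AlO4P

Assume 100 g: 22.12 g Al, 52.48 g O, 25.4 g P.
Moles — Al: 22.12 / 26.98 = 0.8199 mol; O: 52.48 / 16.00 = 3.28 mol; P: 25.4 / 30.97 = 0.8201 mol
Ratios (÷ 0.8199): Al 1.000, O 4.001, P 1.000
→ AlO4P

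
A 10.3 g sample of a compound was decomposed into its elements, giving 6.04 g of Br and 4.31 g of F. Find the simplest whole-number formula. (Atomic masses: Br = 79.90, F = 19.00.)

Br: 6.04 g ÷ 79.90 g/mol = 0.07559 mol
F: 4.31 g ÷ 19.00 g/mol = 0.2268 mol
Divide by the smallest (0.07559 mol Br): Br 1.000, F 3.001
→ BrF3

BrF3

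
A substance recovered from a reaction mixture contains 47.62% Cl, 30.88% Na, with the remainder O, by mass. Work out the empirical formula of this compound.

Assume 100 g: 47.62 g Cl, 30.88 g Na, 21.5 g O.
Moles — Cl: 47.62 / 35.45 = 1.343 mol; Na: 30.88 / 22.99 = 1.343 mol; O: 21.5 / 16.00 = 1.344 mol
Ratios (÷ 1.343): Cl 1.000, Na 1.000, O 1.000
Ratio ≈ 1:1:1, so the empirical formula is ClNaO

ClNaO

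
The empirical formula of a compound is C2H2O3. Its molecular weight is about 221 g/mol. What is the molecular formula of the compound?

Empirical-formula mass = 74.04 g/mol
n = 221 / 74.04 = 2.99 ≈ 3
Molecular formula = (C2H2O3)3 = C6H6O9

C6H6O9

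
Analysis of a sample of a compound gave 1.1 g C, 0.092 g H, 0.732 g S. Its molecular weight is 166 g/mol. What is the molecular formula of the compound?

C8H8S2

C: 1.1 g ÷ 12.01 g/mol = 0.09159 mol
H: 0.092 g ÷ 1.008 g/mol = 0.09127 mol
S: 0.732 g ÷ 32.07 g/mol = 0.02283 mol
Ratios (÷ 0.02283): C 4.013, H 3.999, S 1.000
→ C4H4S
Empirical-formula mass = 84.14 g/mol
n = 166 / 84.14 = 1.97 ≈ 2
Molecular formula = (C4H4S)×2 = C8H8S2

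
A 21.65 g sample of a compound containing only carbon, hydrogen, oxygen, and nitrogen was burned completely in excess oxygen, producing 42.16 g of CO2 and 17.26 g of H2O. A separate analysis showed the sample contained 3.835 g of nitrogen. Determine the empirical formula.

C7H14N2O2

mol C = 42.16 / 44.01 = 0.9580; mass C = 0.9580 × 12.01 = 11.51 g
mol H = 2 × (17.26 / 18.02) = 1.916; mass H = 1.916 × 1.008 = 1.931 g
mol N = 3.835 / 14.01 = 0.2737
mass O = 21.65 − (17.27) = 4.379 g → mol O = 0.2737
Divide by the smallest (0.2737 mol O): C 3.500, H 7.000, N 1.000, O 1.000
Scaling by 2: C 7.00, H 14.00, N 2.00, O 2.00 → C7H14N2O2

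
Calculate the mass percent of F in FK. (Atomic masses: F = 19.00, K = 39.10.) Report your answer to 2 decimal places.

32.70%

Molar mass = 1(19.00) + 1(39.10) = 58.100 g/mol
Mass of F per mole = 1 × 19.00 = 19.000 g
% F = 19.000 / 58.100 × 100 = 32.70%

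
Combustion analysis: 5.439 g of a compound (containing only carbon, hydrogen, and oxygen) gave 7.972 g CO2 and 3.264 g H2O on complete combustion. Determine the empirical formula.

CH2O

mol C = 7.972 / 44.01 = 0.1811; mass C = 0.1811 × 12.01 = 2.175 g
mol H = 2 × (3.264 / 18.02) = 0.3623; mass H = 0.3623 × 1.008 = 0.3652 g
mass O = 5.439 − (2.541) = 2.898 g → mol O = 0.1811
Ratios (÷ 0.1811): C 1.000, H 2.000, O 1.000
Ratio ≈ 1:2:1, so the empirical formula is CH2O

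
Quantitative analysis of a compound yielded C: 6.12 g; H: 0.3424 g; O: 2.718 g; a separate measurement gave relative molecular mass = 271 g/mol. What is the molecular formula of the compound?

C15H10O5

n(C) = 6.12/12.01 = 0.5096, n(H) = 0.3424/1.008 = 0.3397, n(O) = 2.718/16.00 = 0.1699
Divide by the smallest (0.1699 mol O): C 3.000, H 2.000, O 1.000
→ C3H2O
Empirical-formula mass = 54.05 g/mol
n = 271 / 54.05 = 5.01 ≈ 5
Molecular formula = (C3H2O)×5 = C15H10O5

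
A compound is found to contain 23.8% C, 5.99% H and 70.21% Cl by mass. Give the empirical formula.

Assume 100 g: 23.8 g C, 5.99 g H, 70.21 g Cl.
Moles — C: 23.8 / 12.01 = 1.982 mol; H: 5.99 / 1.008 = 5.942 mol; Cl: 70.21 / 35.45 = 1.981 mol
Smallest is Cl at 1.981 mol; normalising gives C 1.001, H 3.000, Cl 1.000
≈ 1:3:1 → CH3Cl

CH3Cl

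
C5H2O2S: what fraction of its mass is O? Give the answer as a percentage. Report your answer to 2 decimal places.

Molar mass = 5(12.01) + 2(1.008) + 2(16.00) + 1(32.07) = 126.136 g/mol
Mass of O per mole = 2 × 16.00 = 32.000 g
% O = 32.000 / 126.136 × 100 = 25.37%

25.37%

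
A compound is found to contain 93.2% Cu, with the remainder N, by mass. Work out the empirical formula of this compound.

Assume 100 g: 93.2 g Cu, 6.8 g N.
Moles — Cu: 93.2 / 63.55 = 1.467 mol; N: 6.8 / 14.01 = 0.4854 mol
Ratios (÷ 0.4854): Cu 3.022, N 1.000
→ Cu3N

Cu3N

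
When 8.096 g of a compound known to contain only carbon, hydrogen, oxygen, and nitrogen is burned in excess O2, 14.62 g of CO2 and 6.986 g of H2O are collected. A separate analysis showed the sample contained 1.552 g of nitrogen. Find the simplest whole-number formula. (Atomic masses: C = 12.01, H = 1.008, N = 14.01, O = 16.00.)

C3H7NO

mol C = 14.62 / 44.01 = 0.3322; mass C = 0.3322 × 12.01 = 3.990 g
mol H = 2 × (6.986 / 18.02) = 0.7754; mass H = 0.7754 × 1.008 = 0.7816 g
mol N = 1.552 / 14.01 = 0.1108
mass O = 8.096 − (6.323) = 1.773 g → mol O = 0.1108
Divide by the smallest (0.1108 mol N): C 2.999, H 6.999, N 1.000, O 1.000
Ratio ≈ 3:7:1:1, so the empirical formula is C3H7NO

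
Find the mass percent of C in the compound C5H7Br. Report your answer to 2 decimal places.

Molar mass = 5(12.01) + 7(1.008) + 1(79.90) = 147.006 g/mol
Mass of C per mole = 5 × 12.01 = 60.050 g
% C = 60.050 / 147.006 × 100 = 40.85%

40.85%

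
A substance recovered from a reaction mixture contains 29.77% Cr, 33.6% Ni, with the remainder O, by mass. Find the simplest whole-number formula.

Assume 100 g: 29.77 g Cr, 33.6 g Ni, 36.63 g O.
Moles — Cr: 29.77 / 52.00 = 0.5725 mol; Ni: 33.6 / 58.69 = 0.5725 mol; O: 36.63 / 16.00 = 2.289 mol
Divide by the smallest (0.5725 mol Ni): Cr 1.000, Ni 1.000, O 3.999
≈ 1:1:4 → CrNiO4

CrNiO4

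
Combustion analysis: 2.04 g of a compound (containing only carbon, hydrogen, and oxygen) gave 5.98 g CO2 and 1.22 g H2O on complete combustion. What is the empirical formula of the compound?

mol C = 5.98 / 44.01 = 0.1359; mass C = 0.1359 × 12.01 = 1.632 g
mol H = 2 × (1.22 / 18.02) = 0.1354; mass H = 0.1354 × 1.008 = 0.1365 g
mass O = 2.04 − (1.768) = 0.2716 g → mol O = 0.01698
Smallest is O at 0.01698 mol; normalising gives C 8.004, H 7.976, O 1.000
Ratio ≈ 8:8:1, so the empirical formula is C8H8O

C8H8O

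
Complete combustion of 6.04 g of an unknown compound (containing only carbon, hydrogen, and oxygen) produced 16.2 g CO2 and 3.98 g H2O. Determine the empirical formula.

C5H6O

mol C = 16.2 / 44.01 = 0.3681; mass C = 0.3681 × 12.01 = 4.421 g
mol H = 2 × (3.98 / 18.02) = 0.4417; mass H = 0.4417 × 1.008 = 0.4453 g
mass O = 6.04 − (4.866) = 1.174 g → mol O = 0.07337
Smallest is O at 0.07337 mol; normalising gives C 5.017, H 6.021, O 1.000
Ratio ≈ 5:6:1, so the empirical formula is C5H6O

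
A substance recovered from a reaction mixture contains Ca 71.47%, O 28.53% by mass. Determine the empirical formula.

CaO

Assume 100 g: 71.47 g Ca, 28.53 g O.
n(Ca) = 71.47/40.08 = 1.783, n(O) = 28.53/16.00 = 1.783
Ratios (÷ 1.783): Ca 1.000, O 1.000
→ CaO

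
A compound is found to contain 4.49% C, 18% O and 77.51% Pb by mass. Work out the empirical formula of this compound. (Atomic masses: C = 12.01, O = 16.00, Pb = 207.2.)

CO3Pb

Assume 100 g: 4.49 g C, 18 g O, 77.51 g Pb.
C: 4.49 g ÷ 12.01 g/mol = 0.3739 mol
O: 18 g ÷ 16.00 g/mol = 1.125 mol
Pb: 77.51 g ÷ 207.2 g/mol = 0.3741 mol
Smallest is C at 0.3739 mol; normalising gives C 1.000, O 3.009, Pb 1.001
≈ 1:3:1 → CO3Pb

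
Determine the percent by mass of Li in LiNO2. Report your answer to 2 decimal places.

Molar mass = 1(6.94) + 1(14.01) + 2(16.00) = 52.950 g/mol
Mass of Li per mole = 1 × 6.94 = 6.940 g
% Li = 6.940 / 52.950 × 100 = 13.11%

13.11%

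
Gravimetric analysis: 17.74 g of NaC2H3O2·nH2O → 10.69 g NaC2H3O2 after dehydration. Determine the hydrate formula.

Mass of water lost = 17.74 − 10.69 = 7.05 g → 7.05 / 18.02 = 0.3912 mol H2O
Molar mass of NaC2H3O2 = 82.03 g/mol → mol NaC2H3O2 = 10.69 / 82.03 = 0.1303
n = 0.3912 / 0.1303 = 3.00 ≈ 3 → NaC2H3O2·3H2O

NaC2H3O2·3H2O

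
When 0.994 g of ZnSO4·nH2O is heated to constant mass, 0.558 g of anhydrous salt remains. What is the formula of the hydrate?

ZnSO4·7H2O

Mass of water lost = 0.994 − 0.558 = 0.436 g → 0.436 / 18.02 = 0.0242 mol H2O
Molar mass of ZnSO4 = 161.45 g/mol → mol ZnSO4 = 0.558 / 161.45 = 0.003456
n = 0.0242 / 0.003456 = 7.00 ≈ 7 → ZnSO4·7H2O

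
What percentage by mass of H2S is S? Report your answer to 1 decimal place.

Molar mass = 2(1.008) + 1(32.07) = 34.086 g/mol
Mass of S per mole = 1 × 32.07 = 32.070 g
% S = 32.070 / 34.086 × 100 = 94.1%

94.1%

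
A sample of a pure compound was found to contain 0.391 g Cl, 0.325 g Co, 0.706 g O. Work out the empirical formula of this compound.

Cl2CoO8

n(Cl) = 0.391/35.45 = 0.01103, n(Co) = 0.325/58.93 = 0.005515, n(O) = 0.706/16.00 = 0.04412
Smallest is Co at 0.005515 mol; normalising gives Cl 2.000, Co 1.000, O 8.001
≈ 2:1:8 → Cl2CoO8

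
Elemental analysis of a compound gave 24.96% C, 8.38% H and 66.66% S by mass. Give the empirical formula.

Assume 100 g: 24.96 g C, 8.38 g H, 66.66 g S.
n(C) = 24.96/12.01 = 2.078, n(H) = 8.38/1.008 = 8.313, n(S) = 66.66/32.07 = 2.079
Divide by the smallest (2.078 mol C): C 1.000, H 4.000, S 1.000
→ CH4S

CH4S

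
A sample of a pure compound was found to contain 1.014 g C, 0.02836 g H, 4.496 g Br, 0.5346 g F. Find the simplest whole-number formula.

C: 1.014 g ÷ 12.01 g/mol = 0.08443 mol
H: 0.02836 g ÷ 1.008 g/mol = 0.02813 mol
Br: 4.496 g ÷ 79.90 g/mol = 0.05627 mol
F: 0.5346 g ÷ 19.00 g/mol = 0.02814 mol
Divide by the smallest (0.02813 mol H): C 3.001, H 1.000, Br 2.000, F 1.000
Ratio ≈ 3:1:2:1, so the empirical formula is C3HBr2F

C3HBr2F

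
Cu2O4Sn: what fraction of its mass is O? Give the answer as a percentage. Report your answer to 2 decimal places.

20.66%

Molar mass = 2(63.55) + 4(16.00) + 1(118.71) = 309.810 g/mol
Mass of O per mole = 4 × 16.00 = 64.000 g
% O = 64.000 / 309.810 × 100 = 20.66%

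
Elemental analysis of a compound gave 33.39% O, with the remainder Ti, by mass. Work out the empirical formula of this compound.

Assume 100 g: 33.39 g O, 66.61 g Ti.
O: 33.39 g ÷ 16.00 g/mol = 2.087 mol
Ti: 66.61 g ÷ 47.87 g/mol = 1.391 mol
Divide by the smallest (1.391 mol Ti): O 1.500, Ti 1.000
Scaling by 2: O 3.00, Ti 2.00 → O3Ti2

O3Ti2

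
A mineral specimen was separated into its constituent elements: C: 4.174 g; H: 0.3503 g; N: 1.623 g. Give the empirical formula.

C3H3N

C: 4.174 g ÷ 12.01 g/mol = 0.3475 mol
H: 0.3503 g ÷ 1.008 g/mol = 0.3475 mol
N: 1.623 g ÷ 14.01 g/mol = 0.1158 mol
Divide by the smallest (0.1158 mol N): C 3.000, H 3.000, N 1.000
→ C3H3N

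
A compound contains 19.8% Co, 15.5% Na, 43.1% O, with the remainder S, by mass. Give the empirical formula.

Assume 100 g: 19.8 g Co, 15.5 g Na, 43.1 g O, 21.6 g S.
Co: 19.8 g ÷ 58.93 g/mol = 0.336 mol
Na: 15.5 g ÷ 22.99 g/mol = 0.6742 mol
O: 43.1 g ÷ 16.00 g/mol = 2.694 mol
S: 21.6 g ÷ 32.07 g/mol = 0.6735 mol
Divide by the smallest (0.336 mol Co): Co 1.000, Na 2.007, O 8.017, S 2.005
Ratio ≈ 1:2:8:2, so the empirical formula is CoNa2O8S2

CoNa2O8S2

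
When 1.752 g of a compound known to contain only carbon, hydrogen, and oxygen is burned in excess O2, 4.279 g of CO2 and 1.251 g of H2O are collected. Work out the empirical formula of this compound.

mol C = 4.279 / 44.01 = 0.09723; mass C = 0.09723 × 12.01 = 1.168 g
mol H = 2 × (1.251 / 18.02) = 0.1388; mass H = 0.1388 × 1.008 = 0.1400 g
mass O = 1.752 − (1.308) = 0.4443 g → mol O = 0.02777
Ratios (÷ 0.02777): C 3.501, H 5.000, O 1.000
Scaling by 2: C 7.00, H 10.00, O 2.00 → C7H10O2

C7H10O2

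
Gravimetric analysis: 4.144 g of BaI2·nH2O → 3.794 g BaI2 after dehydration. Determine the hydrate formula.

BaI2·2H2O

Mass of water lost = 4.144 − 3.794 = 0.35 g → 0.35 / 18.02 = 0.01942 mol H2O
Molar mass of BaI2 = 391.13 g/mol → mol BaI2 = 3.794 / 391.13 = 0.0097
n = 0.01942 / 0.0097 = 2.00 ≈ 2 → BaI2·2H2O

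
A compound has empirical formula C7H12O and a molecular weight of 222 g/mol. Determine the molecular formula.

C14H24O2

Empirical-formula mass = 112.17 g/mol
n = 222 / 112.17 = 1.98 ≈ 2
Molecular formula = (C7H12O)2 = C14H24O2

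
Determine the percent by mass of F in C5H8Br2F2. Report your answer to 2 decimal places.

Molar mass = 5(12.01) + 8(1.008) + 2(79.90) + 2(19.00) = 265.914 g/mol
Mass of F per mole = 2 × 19.00 = 38.000 g
% F = 38.000 / 265.914 × 100 = 14.29%

14.29%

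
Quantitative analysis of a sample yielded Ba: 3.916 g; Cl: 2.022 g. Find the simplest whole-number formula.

n(Ba) = 3.916/137.33 = 0.02852, n(Cl) = 2.022/35.45 = 0.05704
Smallest is Ba at 0.02852 mol; normalising gives Ba 1.000, Cl 2.000
Ratio ≈ 1:2, so the empirical formula is BaCl2

BaCl2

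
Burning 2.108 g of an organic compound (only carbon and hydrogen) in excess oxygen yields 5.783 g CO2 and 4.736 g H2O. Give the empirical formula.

mol C = 5.783 / 44.01 = 0.1314; mass C = 0.1314 × 12.01 = 1.578 g
mol H = 2 × (4.736 / 18.02) = 0.5256; mass H = 0.5256 × 1.008 = 0.5298 g
Ratios (÷ 0.1314): C 1.000, H 4.000
Ratio ≈ 1:4, so the empirical formula is CH4

CH4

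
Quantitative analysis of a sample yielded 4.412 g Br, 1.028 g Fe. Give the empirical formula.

Br3Fe

n(Br) = 4.412/79.90 = 0.05522, n(Fe) = 1.028/55.85 = 0.01841
Smallest is Fe at 0.01841 mol; normalising gives Br 3.000, Fe 1.000
≈ 3:1 → Br3Fe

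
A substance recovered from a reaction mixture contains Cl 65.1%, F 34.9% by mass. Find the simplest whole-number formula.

Assume 100 g: 65.1 g Cl, 34.9 g F.
n(Cl) = 65.1/35.45 = 1.836, n(F) = 34.9/19.00 = 1.837
Smallest is Cl at 1.836 mol; normalising gives Cl 1.000, F 1.000
→ ClF

ClF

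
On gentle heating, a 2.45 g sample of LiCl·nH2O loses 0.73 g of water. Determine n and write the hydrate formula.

Mass of anhydrous LiCl = 2.45 − 0.73 = 1.72 g
mol H2O = 0.73 / 18.02 = 0.04051
Molar mass of LiCl = 42.39 g/mol → mol LiCl = 1.72 / 42.39 = 0.04058
n = 0.04051 / 0.04058 = 1.00 ≈ 1 → LiCl·H2O

LiCl·H2O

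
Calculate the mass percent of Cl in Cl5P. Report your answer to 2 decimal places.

85.13%

Molar mass = 5(35.45) + 1(30.97) = 208.220 g/mol
Mass of Cl per mole = 5 × 35.45 = 177.250 g
% Cl = 177.250 / 208.220 × 100 = 85.13%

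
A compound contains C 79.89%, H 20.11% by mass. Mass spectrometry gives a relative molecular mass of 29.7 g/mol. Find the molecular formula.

Assume 100 g: 79.89 g C, 20.11 g H.
C: 79.89 g ÷ 12.01 g/mol = 6.652 mol
H: 20.11 g ÷ 1.008 g/mol = 19.95 mol
Divide by the smallest (6.652 mol C): C 1.000, H 2.999
Ratio ≈ 1:3, so the empirical formula is CH3
Empirical-formula mass = 15.03 g/mol
n = 29.7 / 15.03 = 1.98 ≈ 2
Molecular formula = (CH3)×2 = C2H6

C2H6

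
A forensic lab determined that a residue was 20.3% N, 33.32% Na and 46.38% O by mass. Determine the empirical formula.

NNaO2

Assume 100 g: 20.3 g N, 33.32 g Na, 46.38 g O.
Moles — N: 20.3 / 14.01 = 1.449 mol; Na: 33.32 / 22.99 = 1.449 mol; O: 46.38 / 16.00 = 2.899 mol
Divide by the smallest (1.449 mol N): N 1.000, Na 1.000, O 2.001
≈ 1:1:2 → NNaO2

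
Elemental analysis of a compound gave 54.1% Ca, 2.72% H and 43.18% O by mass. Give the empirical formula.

CaH2O2

Assume 100 g: 54.1 g Ca, 2.72 g H, 43.18 g O.
Moles — Ca: 54.1 / 40.08 = 1.35 mol; H: 2.72 / 1.008 = 2.698 mol; O: 43.18 / 16.00 = 2.699 mol
Divide by the smallest (1.35 mol Ca): Ca 1.000, H 1.999, O 1.999
Ratio ≈ 1:2:2, so the empirical formula is CaH2O2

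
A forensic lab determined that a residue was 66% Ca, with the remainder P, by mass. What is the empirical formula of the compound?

Ca3P2

Assume 100 g: 66 g Ca, 34 g P.
n(Ca) = 66/40.08 = 1.647, n(P) = 34/30.97 = 1.098
Smallest is P at 1.098 mol; normalising gives Ca 1.500, P 1.000
Scaling by 2: Ca 3.00, P 2.00 → Ca3P2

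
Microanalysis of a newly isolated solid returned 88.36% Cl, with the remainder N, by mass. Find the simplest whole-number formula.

Assume 100 g: 88.36 g Cl, 11.64 g N.
n(Cl) = 88.36/35.45 = 2.493, n(N) = 11.64/14.01 = 0.8308
Divide by the smallest (0.8308 mol N): Cl 3.000, N 1.000
→ Cl3N

Cl3N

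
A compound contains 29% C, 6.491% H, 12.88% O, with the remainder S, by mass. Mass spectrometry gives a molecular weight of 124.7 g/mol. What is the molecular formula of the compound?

C3H8OS2

Assume 100 g: 29 g C, 6.491 g H, 12.88 g O, 51.629 g S.
Moles — C: 29 / 12.01 = 2.415 mol; H: 6.491 / 1.008 = 6.439 mol; O: 12.88 / 16.00 = 0.805 mol; S: 51.629 / 32.07 = 1.61 mol
Ratios (÷ 0.805): C 3.000, H 7.999, O 1.000, S 2.000
≈ 3:8:1:2 → C3H8OS2
Empirical-formula mass = 124.23 g/mol
n = 124.7 / 124.23 = 1.00 ≈ 1
Molecular formula = empirical formula = C3H8OS2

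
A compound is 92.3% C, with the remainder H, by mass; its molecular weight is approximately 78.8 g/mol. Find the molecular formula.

Assume 100 g: 92.3 g C, 7.7 g H.
n(C) = 92.3/12.01 = 7.685, n(H) = 7.7/1.008 = 7.639
Divide by the smallest (7.639 mol H): C 1.006, H 1.000
Ratio ≈ 1:1, so the empirical formula is CH
Empirical-formula mass = 13.02 g/mol
n = 78.8 / 13.02 = 6.05 ≈ 6
Molecular formula = (CH)×6 = C6H6

C6H6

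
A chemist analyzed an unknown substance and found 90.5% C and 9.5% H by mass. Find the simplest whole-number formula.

Assume 100 g: 90.5 g C, 9.5 g H.
C: 90.5 g ÷ 12.01 g/mol = 7.535 mol
H: 9.5 g ÷ 1.008 g/mol = 9.425 mol
Divide by the smallest (7.535 mol C): C 1.000, H 1.251
Multiply by 4: C 4.00, H 5.00 → C4H5

C4H5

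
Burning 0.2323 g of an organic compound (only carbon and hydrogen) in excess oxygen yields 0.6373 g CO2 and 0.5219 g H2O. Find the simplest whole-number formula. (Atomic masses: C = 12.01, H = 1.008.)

CH4

mol C = 0.6373 / 44.01 = 0.01448; mass C = 0.01448 × 12.01 = 0.1739 g
mol H = 2 × (0.5219 / 18.02) = 0.05792; mass H = 0.05792 × 1.008 = 0.05839 g
Smallest is C at 0.01448 mol; normalising gives C 1.000, H 4.000
Ratio ≈ 1:4, so the empirical formula is CH4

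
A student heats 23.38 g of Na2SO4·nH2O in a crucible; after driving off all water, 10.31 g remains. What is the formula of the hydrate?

Mass of water lost = 23.38 − 10.31 = 13.07 g → 13.07 / 18.02 = 0.7253 mol H2O
Molar mass of Na2SO4 = 142.05 g/mol → mol Na2SO4 = 10.31 / 142.05 = 0.07258
n = 0.7253 / 0.07258 = 9.99 ≈ 10 → Na2SO4·10H2O

Na2SO4·10H2O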